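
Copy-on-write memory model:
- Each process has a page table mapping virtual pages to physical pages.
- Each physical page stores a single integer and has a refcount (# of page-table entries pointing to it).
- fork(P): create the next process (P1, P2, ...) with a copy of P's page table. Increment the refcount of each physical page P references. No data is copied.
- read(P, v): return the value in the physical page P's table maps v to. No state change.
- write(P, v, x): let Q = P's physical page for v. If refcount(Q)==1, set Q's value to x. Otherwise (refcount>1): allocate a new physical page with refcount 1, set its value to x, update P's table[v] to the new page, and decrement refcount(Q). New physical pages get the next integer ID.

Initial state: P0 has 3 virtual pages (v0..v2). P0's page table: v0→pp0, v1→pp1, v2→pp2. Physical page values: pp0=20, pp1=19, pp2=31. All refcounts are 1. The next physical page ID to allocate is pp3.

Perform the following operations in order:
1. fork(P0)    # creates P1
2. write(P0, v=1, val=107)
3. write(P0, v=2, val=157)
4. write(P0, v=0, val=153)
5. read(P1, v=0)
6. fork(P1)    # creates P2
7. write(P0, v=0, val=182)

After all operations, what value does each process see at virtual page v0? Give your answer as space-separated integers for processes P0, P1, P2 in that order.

Answer: 182 20 20

Derivation:
Op 1: fork(P0) -> P1. 3 ppages; refcounts: pp0:2 pp1:2 pp2:2
Op 2: write(P0, v1, 107). refcount(pp1)=2>1 -> COPY to pp3. 4 ppages; refcounts: pp0:2 pp1:1 pp2:2 pp3:1
Op 3: write(P0, v2, 157). refcount(pp2)=2>1 -> COPY to pp4. 5 ppages; refcounts: pp0:2 pp1:1 pp2:1 pp3:1 pp4:1
Op 4: write(P0, v0, 153). refcount(pp0)=2>1 -> COPY to pp5. 6 ppages; refcounts: pp0:1 pp1:1 pp2:1 pp3:1 pp4:1 pp5:1
Op 5: read(P1, v0) -> 20. No state change.
Op 6: fork(P1) -> P2. 6 ppages; refcounts: pp0:2 pp1:2 pp2:2 pp3:1 pp4:1 pp5:1
Op 7: write(P0, v0, 182). refcount(pp5)=1 -> write in place. 6 ppages; refcounts: pp0:2 pp1:2 pp2:2 pp3:1 pp4:1 pp5:1
P0: v0 -> pp5 = 182
P1: v0 -> pp0 = 20
P2: v0 -> pp0 = 20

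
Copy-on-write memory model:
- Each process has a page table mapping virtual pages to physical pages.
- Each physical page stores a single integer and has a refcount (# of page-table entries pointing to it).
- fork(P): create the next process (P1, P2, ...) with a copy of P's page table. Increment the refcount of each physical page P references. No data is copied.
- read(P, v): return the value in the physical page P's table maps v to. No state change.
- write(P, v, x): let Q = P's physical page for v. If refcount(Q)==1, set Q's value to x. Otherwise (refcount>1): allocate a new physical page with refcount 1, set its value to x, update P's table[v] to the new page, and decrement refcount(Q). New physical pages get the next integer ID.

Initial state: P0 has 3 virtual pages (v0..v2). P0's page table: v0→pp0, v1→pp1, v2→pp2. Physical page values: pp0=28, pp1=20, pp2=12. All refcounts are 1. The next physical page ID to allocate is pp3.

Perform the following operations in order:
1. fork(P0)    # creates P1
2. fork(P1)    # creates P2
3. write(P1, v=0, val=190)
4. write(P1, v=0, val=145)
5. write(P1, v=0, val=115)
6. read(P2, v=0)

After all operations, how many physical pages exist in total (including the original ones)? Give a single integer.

Answer: 4

Derivation:
Op 1: fork(P0) -> P1. 3 ppages; refcounts: pp0:2 pp1:2 pp2:2
Op 2: fork(P1) -> P2. 3 ppages; refcounts: pp0:3 pp1:3 pp2:3
Op 3: write(P1, v0, 190). refcount(pp0)=3>1 -> COPY to pp3. 4 ppages; refcounts: pp0:2 pp1:3 pp2:3 pp3:1
Op 4: write(P1, v0, 145). refcount(pp3)=1 -> write in place. 4 ppages; refcounts: pp0:2 pp1:3 pp2:3 pp3:1
Op 5: write(P1, v0, 115). refcount(pp3)=1 -> write in place. 4 ppages; refcounts: pp0:2 pp1:3 pp2:3 pp3:1
Op 6: read(P2, v0) -> 28. No state change.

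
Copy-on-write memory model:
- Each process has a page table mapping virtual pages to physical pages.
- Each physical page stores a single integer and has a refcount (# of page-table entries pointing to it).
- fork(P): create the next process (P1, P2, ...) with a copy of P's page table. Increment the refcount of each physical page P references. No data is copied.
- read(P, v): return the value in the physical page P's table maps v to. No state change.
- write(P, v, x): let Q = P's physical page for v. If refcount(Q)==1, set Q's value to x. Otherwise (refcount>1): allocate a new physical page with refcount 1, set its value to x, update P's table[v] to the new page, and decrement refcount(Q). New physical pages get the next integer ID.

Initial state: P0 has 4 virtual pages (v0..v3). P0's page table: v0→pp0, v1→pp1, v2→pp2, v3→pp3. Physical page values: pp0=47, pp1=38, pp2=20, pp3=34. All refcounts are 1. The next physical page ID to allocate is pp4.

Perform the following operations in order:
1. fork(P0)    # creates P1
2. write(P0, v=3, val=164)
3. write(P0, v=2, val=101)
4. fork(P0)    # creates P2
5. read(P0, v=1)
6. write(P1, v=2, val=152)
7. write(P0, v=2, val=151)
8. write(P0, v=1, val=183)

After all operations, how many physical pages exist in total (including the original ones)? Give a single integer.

Answer: 8

Derivation:
Op 1: fork(P0) -> P1. 4 ppages; refcounts: pp0:2 pp1:2 pp2:2 pp3:2
Op 2: write(P0, v3, 164). refcount(pp3)=2>1 -> COPY to pp4. 5 ppages; refcounts: pp0:2 pp1:2 pp2:2 pp3:1 pp4:1
Op 3: write(P0, v2, 101). refcount(pp2)=2>1 -> COPY to pp5. 6 ppages; refcounts: pp0:2 pp1:2 pp2:1 pp3:1 pp4:1 pp5:1
Op 4: fork(P0) -> P2. 6 ppages; refcounts: pp0:3 pp1:3 pp2:1 pp3:1 pp4:2 pp5:2
Op 5: read(P0, v1) -> 38. No state change.
Op 6: write(P1, v2, 152). refcount(pp2)=1 -> write in place. 6 ppages; refcounts: pp0:3 pp1:3 pp2:1 pp3:1 pp4:2 pp5:2
Op 7: write(P0, v2, 151). refcount(pp5)=2>1 -> COPY to pp6. 7 ppages; refcounts: pp0:3 pp1:3 pp2:1 pp3:1 pp4:2 pp5:1 pp6:1
Op 8: write(P0, v1, 183). refcount(pp1)=3>1 -> COPY to pp7. 8 ppages; refcounts: pp0:3 pp1:2 pp2:1 pp3:1 pp4:2 pp5:1 pp6:1 pp7:1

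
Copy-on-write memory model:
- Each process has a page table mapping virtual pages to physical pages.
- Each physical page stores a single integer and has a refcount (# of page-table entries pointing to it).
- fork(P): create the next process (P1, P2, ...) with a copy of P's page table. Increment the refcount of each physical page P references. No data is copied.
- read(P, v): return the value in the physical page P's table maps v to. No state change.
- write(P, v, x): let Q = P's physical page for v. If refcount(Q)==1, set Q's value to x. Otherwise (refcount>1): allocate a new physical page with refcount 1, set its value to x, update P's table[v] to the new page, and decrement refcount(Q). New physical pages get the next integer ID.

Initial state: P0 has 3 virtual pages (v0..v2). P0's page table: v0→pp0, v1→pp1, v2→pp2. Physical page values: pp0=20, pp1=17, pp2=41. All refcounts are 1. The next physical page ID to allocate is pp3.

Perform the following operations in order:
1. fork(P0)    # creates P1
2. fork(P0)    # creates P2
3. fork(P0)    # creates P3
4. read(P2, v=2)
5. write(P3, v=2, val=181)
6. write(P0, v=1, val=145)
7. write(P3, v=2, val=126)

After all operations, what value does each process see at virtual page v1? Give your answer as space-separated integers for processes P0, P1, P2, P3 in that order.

Op 1: fork(P0) -> P1. 3 ppages; refcounts: pp0:2 pp1:2 pp2:2
Op 2: fork(P0) -> P2. 3 ppages; refcounts: pp0:3 pp1:3 pp2:3
Op 3: fork(P0) -> P3. 3 ppages; refcounts: pp0:4 pp1:4 pp2:4
Op 4: read(P2, v2) -> 41. No state change.
Op 5: write(P3, v2, 181). refcount(pp2)=4>1 -> COPY to pp3. 4 ppages; refcounts: pp0:4 pp1:4 pp2:3 pp3:1
Op 6: write(P0, v1, 145). refcount(pp1)=4>1 -> COPY to pp4. 5 ppages; refcounts: pp0:4 pp1:3 pp2:3 pp3:1 pp4:1
Op 7: write(P3, v2, 126). refcount(pp3)=1 -> write in place. 5 ppages; refcounts: pp0:4 pp1:3 pp2:3 pp3:1 pp4:1
P0: v1 -> pp4 = 145
P1: v1 -> pp1 = 17
P2: v1 -> pp1 = 17
P3: v1 -> pp1 = 17

Answer: 145 17 17 17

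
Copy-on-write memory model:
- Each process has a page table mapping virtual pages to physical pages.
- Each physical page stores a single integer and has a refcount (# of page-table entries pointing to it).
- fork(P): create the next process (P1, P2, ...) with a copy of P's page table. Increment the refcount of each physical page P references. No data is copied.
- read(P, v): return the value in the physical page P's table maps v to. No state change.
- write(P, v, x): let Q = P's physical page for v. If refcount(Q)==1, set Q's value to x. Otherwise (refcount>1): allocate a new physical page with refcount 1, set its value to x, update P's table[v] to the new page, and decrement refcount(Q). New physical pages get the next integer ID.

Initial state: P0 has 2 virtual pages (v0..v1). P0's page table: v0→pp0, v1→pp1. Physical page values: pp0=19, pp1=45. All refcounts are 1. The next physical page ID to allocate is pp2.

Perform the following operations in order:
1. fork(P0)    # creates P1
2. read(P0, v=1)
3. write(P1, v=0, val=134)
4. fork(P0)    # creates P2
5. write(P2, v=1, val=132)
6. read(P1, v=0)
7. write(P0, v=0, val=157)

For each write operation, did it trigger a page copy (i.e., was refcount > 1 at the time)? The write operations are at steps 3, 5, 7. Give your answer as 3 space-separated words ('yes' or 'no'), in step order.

Op 1: fork(P0) -> P1. 2 ppages; refcounts: pp0:2 pp1:2
Op 2: read(P0, v1) -> 45. No state change.
Op 3: write(P1, v0, 134). refcount(pp0)=2>1 -> COPY to pp2. 3 ppages; refcounts: pp0:1 pp1:2 pp2:1
Op 4: fork(P0) -> P2. 3 ppages; refcounts: pp0:2 pp1:3 pp2:1
Op 5: write(P2, v1, 132). refcount(pp1)=3>1 -> COPY to pp3. 4 ppages; refcounts: pp0:2 pp1:2 pp2:1 pp3:1
Op 6: read(P1, v0) -> 134. No state change.
Op 7: write(P0, v0, 157). refcount(pp0)=2>1 -> COPY to pp4. 5 ppages; refcounts: pp0:1 pp1:2 pp2:1 pp3:1 pp4:1

yes yes yes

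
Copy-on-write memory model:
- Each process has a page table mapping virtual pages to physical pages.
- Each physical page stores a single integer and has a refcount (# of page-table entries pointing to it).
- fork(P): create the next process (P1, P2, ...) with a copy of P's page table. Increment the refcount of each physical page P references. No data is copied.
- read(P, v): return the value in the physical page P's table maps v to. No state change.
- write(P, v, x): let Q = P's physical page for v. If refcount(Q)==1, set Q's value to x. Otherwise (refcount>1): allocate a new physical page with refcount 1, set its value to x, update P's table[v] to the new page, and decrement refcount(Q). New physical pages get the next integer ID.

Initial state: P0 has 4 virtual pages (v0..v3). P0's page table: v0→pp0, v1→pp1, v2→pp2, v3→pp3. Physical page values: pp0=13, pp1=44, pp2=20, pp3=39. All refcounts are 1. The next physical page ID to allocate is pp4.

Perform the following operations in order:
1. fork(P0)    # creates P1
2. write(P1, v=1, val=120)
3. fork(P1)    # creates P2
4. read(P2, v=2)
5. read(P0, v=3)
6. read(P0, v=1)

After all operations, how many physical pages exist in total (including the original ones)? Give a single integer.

Answer: 5

Derivation:
Op 1: fork(P0) -> P1. 4 ppages; refcounts: pp0:2 pp1:2 pp2:2 pp3:2
Op 2: write(P1, v1, 120). refcount(pp1)=2>1 -> COPY to pp4. 5 ppages; refcounts: pp0:2 pp1:1 pp2:2 pp3:2 pp4:1
Op 3: fork(P1) -> P2. 5 ppages; refcounts: pp0:3 pp1:1 pp2:3 pp3:3 pp4:2
Op 4: read(P2, v2) -> 20. No state change.
Op 5: read(P0, v3) -> 39. No state change.
Op 6: read(P0, v1) -> 44. No state change.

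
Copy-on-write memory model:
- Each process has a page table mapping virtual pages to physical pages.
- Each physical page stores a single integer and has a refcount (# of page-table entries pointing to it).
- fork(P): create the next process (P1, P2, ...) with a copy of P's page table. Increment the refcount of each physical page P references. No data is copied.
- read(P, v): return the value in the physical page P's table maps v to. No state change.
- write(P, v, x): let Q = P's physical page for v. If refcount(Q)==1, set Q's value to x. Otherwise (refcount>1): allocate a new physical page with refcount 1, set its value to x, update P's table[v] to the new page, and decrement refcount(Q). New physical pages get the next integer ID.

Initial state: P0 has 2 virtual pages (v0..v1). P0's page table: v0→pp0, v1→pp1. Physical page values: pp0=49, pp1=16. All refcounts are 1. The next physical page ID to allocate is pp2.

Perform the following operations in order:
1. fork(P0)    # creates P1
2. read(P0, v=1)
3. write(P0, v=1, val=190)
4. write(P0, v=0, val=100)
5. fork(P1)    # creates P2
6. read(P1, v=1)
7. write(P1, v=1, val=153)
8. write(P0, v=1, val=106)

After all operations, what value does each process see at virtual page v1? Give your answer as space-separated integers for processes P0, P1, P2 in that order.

Answer: 106 153 16

Derivation:
Op 1: fork(P0) -> P1. 2 ppages; refcounts: pp0:2 pp1:2
Op 2: read(P0, v1) -> 16. No state change.
Op 3: write(P0, v1, 190). refcount(pp1)=2>1 -> COPY to pp2. 3 ppages; refcounts: pp0:2 pp1:1 pp2:1
Op 4: write(P0, v0, 100). refcount(pp0)=2>1 -> COPY to pp3. 4 ppages; refcounts: pp0:1 pp1:1 pp2:1 pp3:1
Op 5: fork(P1) -> P2. 4 ppages; refcounts: pp0:2 pp1:2 pp2:1 pp3:1
Op 6: read(P1, v1) -> 16. No state change.
Op 7: write(P1, v1, 153). refcount(pp1)=2>1 -> COPY to pp4. 5 ppages; refcounts: pp0:2 pp1:1 pp2:1 pp3:1 pp4:1
Op 8: write(P0, v1, 106). refcount(pp2)=1 -> write in place. 5 ppages; refcounts: pp0:2 pp1:1 pp2:1 pp3:1 pp4:1
P0: v1 -> pp2 = 106
P1: v1 -> pp4 = 153
P2: v1 -> pp1 = 16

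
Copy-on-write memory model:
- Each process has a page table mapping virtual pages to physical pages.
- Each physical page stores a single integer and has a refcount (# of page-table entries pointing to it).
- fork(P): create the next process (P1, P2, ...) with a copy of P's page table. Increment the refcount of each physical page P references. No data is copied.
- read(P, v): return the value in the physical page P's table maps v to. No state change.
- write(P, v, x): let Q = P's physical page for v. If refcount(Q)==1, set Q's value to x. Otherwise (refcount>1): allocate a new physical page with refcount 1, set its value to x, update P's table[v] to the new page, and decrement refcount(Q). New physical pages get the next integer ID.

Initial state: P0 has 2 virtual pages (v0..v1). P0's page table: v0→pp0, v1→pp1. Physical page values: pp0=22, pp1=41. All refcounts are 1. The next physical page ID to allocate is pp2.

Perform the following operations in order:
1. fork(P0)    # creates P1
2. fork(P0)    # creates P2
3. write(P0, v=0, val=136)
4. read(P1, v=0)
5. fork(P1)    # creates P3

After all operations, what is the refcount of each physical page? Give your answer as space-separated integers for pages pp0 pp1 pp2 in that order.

Answer: 3 4 1

Derivation:
Op 1: fork(P0) -> P1. 2 ppages; refcounts: pp0:2 pp1:2
Op 2: fork(P0) -> P2. 2 ppages; refcounts: pp0:3 pp1:3
Op 3: write(P0, v0, 136). refcount(pp0)=3>1 -> COPY to pp2. 3 ppages; refcounts: pp0:2 pp1:3 pp2:1
Op 4: read(P1, v0) -> 22. No state change.
Op 5: fork(P1) -> P3. 3 ppages; refcounts: pp0:3 pp1:4 pp2:1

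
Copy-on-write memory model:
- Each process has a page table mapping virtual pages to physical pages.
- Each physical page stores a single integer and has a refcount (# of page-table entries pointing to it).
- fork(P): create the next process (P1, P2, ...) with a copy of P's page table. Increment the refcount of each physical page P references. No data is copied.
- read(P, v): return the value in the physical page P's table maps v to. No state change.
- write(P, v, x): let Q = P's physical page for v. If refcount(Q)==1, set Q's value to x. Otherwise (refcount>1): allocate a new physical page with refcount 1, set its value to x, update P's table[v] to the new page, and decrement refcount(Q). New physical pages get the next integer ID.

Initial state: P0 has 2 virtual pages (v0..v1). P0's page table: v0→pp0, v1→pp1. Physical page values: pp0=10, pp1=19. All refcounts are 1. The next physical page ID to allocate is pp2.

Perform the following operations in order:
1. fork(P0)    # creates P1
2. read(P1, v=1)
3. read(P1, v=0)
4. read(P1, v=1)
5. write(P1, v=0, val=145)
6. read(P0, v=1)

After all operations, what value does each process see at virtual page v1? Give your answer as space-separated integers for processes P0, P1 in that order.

Answer: 19 19

Derivation:
Op 1: fork(P0) -> P1. 2 ppages; refcounts: pp0:2 pp1:2
Op 2: read(P1, v1) -> 19. No state change.
Op 3: read(P1, v0) -> 10. No state change.
Op 4: read(P1, v1) -> 19. No state change.
Op 5: write(P1, v0, 145). refcount(pp0)=2>1 -> COPY to pp2. 3 ppages; refcounts: pp0:1 pp1:2 pp2:1
Op 6: read(P0, v1) -> 19. No state change.
P0: v1 -> pp1 = 19
P1: v1 -> pp1 = 19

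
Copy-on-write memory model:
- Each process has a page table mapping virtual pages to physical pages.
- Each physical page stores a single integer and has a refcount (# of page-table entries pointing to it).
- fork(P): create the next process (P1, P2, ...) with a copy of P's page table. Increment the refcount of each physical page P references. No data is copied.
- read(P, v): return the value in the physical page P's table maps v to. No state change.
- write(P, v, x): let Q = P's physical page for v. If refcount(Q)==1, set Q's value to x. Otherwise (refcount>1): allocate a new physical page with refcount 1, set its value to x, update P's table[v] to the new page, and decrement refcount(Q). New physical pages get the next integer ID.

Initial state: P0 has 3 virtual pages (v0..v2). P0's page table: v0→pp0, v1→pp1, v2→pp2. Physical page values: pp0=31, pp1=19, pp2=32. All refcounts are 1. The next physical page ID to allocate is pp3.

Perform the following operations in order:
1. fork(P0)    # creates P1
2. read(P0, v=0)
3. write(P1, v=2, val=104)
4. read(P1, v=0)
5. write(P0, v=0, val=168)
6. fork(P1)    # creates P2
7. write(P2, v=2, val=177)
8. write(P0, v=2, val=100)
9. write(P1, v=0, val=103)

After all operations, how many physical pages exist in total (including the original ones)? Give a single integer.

Answer: 7

Derivation:
Op 1: fork(P0) -> P1. 3 ppages; refcounts: pp0:2 pp1:2 pp2:2
Op 2: read(P0, v0) -> 31. No state change.
Op 3: write(P1, v2, 104). refcount(pp2)=2>1 -> COPY to pp3. 4 ppages; refcounts: pp0:2 pp1:2 pp2:1 pp3:1
Op 4: read(P1, v0) -> 31. No state change.
Op 5: write(P0, v0, 168). refcount(pp0)=2>1 -> COPY to pp4. 5 ppages; refcounts: pp0:1 pp1:2 pp2:1 pp3:1 pp4:1
Op 6: fork(P1) -> P2. 5 ppages; refcounts: pp0:2 pp1:3 pp2:1 pp3:2 pp4:1
Op 7: write(P2, v2, 177). refcount(pp3)=2>1 -> COPY to pp5. 6 ppages; refcounts: pp0:2 pp1:3 pp2:1 pp3:1 pp4:1 pp5:1
Op 8: write(P0, v2, 100). refcount(pp2)=1 -> write in place. 6 ppages; refcounts: pp0:2 pp1:3 pp2:1 pp3:1 pp4:1 pp5:1
Op 9: write(P1, v0, 103). refcount(pp0)=2>1 -> COPY to pp6. 7 ppages; refcounts: pp0:1 pp1:3 pp2:1 pp3:1 pp4:1 pp5:1 pp6:1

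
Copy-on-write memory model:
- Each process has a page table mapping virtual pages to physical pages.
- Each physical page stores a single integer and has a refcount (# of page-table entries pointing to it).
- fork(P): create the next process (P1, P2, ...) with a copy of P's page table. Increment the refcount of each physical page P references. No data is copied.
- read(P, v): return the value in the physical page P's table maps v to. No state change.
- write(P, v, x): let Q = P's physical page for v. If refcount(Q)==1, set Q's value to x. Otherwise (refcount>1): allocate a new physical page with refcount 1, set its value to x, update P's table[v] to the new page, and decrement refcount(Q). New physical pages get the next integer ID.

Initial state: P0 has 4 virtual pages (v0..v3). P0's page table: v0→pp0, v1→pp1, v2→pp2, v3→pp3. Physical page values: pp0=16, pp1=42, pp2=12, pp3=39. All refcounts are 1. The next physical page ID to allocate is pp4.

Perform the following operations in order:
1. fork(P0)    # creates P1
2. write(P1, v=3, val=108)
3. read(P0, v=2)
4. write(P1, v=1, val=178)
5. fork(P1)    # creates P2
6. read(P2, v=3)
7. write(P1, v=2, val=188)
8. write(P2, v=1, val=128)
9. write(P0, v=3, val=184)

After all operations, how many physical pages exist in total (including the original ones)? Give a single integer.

Op 1: fork(P0) -> P1. 4 ppages; refcounts: pp0:2 pp1:2 pp2:2 pp3:2
Op 2: write(P1, v3, 108). refcount(pp3)=2>1 -> COPY to pp4. 5 ppages; refcounts: pp0:2 pp1:2 pp2:2 pp3:1 pp4:1
Op 3: read(P0, v2) -> 12. No state change.
Op 4: write(P1, v1, 178). refcount(pp1)=2>1 -> COPY to pp5. 6 ppages; refcounts: pp0:2 pp1:1 pp2:2 pp3:1 pp4:1 pp5:1
Op 5: fork(P1) -> P2. 6 ppages; refcounts: pp0:3 pp1:1 pp2:3 pp3:1 pp4:2 pp5:2
Op 6: read(P2, v3) -> 108. No state change.
Op 7: write(P1, v2, 188). refcount(pp2)=3>1 -> COPY to pp6. 7 ppages; refcounts: pp0:3 pp1:1 pp2:2 pp3:1 pp4:2 pp5:2 pp6:1
Op 8: write(P2, v1, 128). refcount(pp5)=2>1 -> COPY to pp7. 8 ppages; refcounts: pp0:3 pp1:1 pp2:2 pp3:1 pp4:2 pp5:1 pp6:1 pp7:1
Op 9: write(P0, v3, 184). refcount(pp3)=1 -> write in place. 8 ppages; refcounts: pp0:3 pp1:1 pp2:2 pp3:1 pp4:2 pp5:1 pp6:1 pp7:1

Answer: 8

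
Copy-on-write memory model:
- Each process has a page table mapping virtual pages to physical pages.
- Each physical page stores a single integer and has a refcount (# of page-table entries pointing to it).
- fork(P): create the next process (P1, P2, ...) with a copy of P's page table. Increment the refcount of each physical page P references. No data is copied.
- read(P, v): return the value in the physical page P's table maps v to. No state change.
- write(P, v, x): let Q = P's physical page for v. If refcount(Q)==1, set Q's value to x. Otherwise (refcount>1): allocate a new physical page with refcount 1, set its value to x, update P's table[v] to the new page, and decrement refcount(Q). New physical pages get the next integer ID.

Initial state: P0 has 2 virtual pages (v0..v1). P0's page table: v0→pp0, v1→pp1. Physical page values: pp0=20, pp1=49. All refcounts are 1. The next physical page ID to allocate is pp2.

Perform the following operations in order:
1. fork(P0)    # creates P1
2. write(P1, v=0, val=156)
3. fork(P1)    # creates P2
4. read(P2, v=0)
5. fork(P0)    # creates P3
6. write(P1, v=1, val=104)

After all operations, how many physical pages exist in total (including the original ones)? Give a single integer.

Op 1: fork(P0) -> P1. 2 ppages; refcounts: pp0:2 pp1:2
Op 2: write(P1, v0, 156). refcount(pp0)=2>1 -> COPY to pp2. 3 ppages; refcounts: pp0:1 pp1:2 pp2:1
Op 3: fork(P1) -> P2. 3 ppages; refcounts: pp0:1 pp1:3 pp2:2
Op 4: read(P2, v0) -> 156. No state change.
Op 5: fork(P0) -> P3. 3 ppages; refcounts: pp0:2 pp1:4 pp2:2
Op 6: write(P1, v1, 104). refcount(pp1)=4>1 -> COPY to pp3. 4 ppages; refcounts: pp0:2 pp1:3 pp2:2 pp3:1

Answer: 4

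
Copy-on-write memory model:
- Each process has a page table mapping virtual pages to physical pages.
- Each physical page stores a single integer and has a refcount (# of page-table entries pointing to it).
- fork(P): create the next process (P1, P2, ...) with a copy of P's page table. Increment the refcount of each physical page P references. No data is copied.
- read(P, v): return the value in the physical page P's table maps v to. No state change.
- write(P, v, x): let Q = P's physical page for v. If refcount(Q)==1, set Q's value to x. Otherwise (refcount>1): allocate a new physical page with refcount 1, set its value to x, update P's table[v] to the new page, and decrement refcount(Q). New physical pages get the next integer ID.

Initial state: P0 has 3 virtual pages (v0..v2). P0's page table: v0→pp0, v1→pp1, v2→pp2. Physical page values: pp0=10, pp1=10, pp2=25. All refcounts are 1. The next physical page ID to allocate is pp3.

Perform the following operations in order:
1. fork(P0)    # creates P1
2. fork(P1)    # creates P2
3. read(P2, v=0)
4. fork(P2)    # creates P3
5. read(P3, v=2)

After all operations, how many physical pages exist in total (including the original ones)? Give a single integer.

Op 1: fork(P0) -> P1. 3 ppages; refcounts: pp0:2 pp1:2 pp2:2
Op 2: fork(P1) -> P2. 3 ppages; refcounts: pp0:3 pp1:3 pp2:3
Op 3: read(P2, v0) -> 10. No state change.
Op 4: fork(P2) -> P3. 3 ppages; refcounts: pp0:4 pp1:4 pp2:4
Op 5: read(P3, v2) -> 25. No state change.

Answer: 3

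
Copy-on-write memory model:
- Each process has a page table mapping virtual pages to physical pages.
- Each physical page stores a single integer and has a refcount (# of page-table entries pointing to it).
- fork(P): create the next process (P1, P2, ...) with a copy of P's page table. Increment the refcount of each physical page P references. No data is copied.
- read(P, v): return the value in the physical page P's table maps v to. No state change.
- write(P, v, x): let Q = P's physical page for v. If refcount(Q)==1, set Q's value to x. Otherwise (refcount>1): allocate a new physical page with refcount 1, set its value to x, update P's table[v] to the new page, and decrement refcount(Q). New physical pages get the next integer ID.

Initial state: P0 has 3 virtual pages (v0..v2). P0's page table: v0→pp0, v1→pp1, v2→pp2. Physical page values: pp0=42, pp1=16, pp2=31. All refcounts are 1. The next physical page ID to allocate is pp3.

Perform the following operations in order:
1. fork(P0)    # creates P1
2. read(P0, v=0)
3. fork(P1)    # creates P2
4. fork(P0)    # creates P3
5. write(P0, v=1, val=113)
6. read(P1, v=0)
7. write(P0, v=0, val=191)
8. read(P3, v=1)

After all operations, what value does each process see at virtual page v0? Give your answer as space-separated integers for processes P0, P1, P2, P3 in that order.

Op 1: fork(P0) -> P1. 3 ppages; refcounts: pp0:2 pp1:2 pp2:2
Op 2: read(P0, v0) -> 42. No state change.
Op 3: fork(P1) -> P2. 3 ppages; refcounts: pp0:3 pp1:3 pp2:3
Op 4: fork(P0) -> P3. 3 ppages; refcounts: pp0:4 pp1:4 pp2:4
Op 5: write(P0, v1, 113). refcount(pp1)=4>1 -> COPY to pp3. 4 ppages; refcounts: pp0:4 pp1:3 pp2:4 pp3:1
Op 6: read(P1, v0) -> 42. No state change.
Op 7: write(P0, v0, 191). refcount(pp0)=4>1 -> COPY to pp4. 5 ppages; refcounts: pp0:3 pp1:3 pp2:4 pp3:1 pp4:1
Op 8: read(P3, v1) -> 16. No state change.
P0: v0 -> pp4 = 191
P1: v0 -> pp0 = 42
P2: v0 -> pp0 = 42
P3: v0 -> pp0 = 42

Answer: 191 42 42 42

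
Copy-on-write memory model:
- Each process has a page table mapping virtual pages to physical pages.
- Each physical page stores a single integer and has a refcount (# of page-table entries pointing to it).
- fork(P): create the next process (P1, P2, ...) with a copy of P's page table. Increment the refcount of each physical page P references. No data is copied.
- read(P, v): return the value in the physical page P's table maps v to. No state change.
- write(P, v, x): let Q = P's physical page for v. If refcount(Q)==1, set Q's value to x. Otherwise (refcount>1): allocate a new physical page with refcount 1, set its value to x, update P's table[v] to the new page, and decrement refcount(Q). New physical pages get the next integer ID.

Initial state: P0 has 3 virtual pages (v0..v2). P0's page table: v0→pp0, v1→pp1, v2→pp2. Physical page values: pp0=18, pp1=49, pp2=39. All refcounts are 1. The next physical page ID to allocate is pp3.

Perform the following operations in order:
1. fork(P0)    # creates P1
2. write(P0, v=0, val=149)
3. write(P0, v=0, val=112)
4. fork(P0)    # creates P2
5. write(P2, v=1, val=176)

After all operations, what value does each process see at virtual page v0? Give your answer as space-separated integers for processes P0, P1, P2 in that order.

Answer: 112 18 112

Derivation:
Op 1: fork(P0) -> P1. 3 ppages; refcounts: pp0:2 pp1:2 pp2:2
Op 2: write(P0, v0, 149). refcount(pp0)=2>1 -> COPY to pp3. 4 ppages; refcounts: pp0:1 pp1:2 pp2:2 pp3:1
Op 3: write(P0, v0, 112). refcount(pp3)=1 -> write in place. 4 ppages; refcounts: pp0:1 pp1:2 pp2:2 pp3:1
Op 4: fork(P0) -> P2. 4 ppages; refcounts: pp0:1 pp1:3 pp2:3 pp3:2
Op 5: write(P2, v1, 176). refcount(pp1)=3>1 -> COPY to pp4. 5 ppages; refcounts: pp0:1 pp1:2 pp2:3 pp3:2 pp4:1
P0: v0 -> pp3 = 112
P1: v0 -> pp0 = 18
P2: v0 -> pp3 = 112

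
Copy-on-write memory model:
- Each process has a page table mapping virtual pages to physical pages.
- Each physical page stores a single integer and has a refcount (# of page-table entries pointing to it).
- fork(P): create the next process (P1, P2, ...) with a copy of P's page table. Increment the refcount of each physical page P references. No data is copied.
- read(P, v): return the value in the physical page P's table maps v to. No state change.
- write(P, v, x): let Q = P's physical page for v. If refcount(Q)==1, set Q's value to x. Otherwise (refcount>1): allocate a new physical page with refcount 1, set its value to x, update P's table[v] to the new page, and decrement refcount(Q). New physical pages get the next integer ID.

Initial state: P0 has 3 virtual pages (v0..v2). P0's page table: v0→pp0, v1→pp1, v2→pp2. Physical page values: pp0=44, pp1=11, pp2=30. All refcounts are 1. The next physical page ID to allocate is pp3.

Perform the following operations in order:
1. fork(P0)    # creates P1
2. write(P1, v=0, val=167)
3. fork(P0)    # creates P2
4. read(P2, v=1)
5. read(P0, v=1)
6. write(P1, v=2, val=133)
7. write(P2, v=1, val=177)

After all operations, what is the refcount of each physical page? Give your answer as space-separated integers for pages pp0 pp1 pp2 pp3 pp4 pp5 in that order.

Op 1: fork(P0) -> P1. 3 ppages; refcounts: pp0:2 pp1:2 pp2:2
Op 2: write(P1, v0, 167). refcount(pp0)=2>1 -> COPY to pp3. 4 ppages; refcounts: pp0:1 pp1:2 pp2:2 pp3:1
Op 3: fork(P0) -> P2. 4 ppages; refcounts: pp0:2 pp1:3 pp2:3 pp3:1
Op 4: read(P2, v1) -> 11. No state change.
Op 5: read(P0, v1) -> 11. No state change.
Op 6: write(P1, v2, 133). refcount(pp2)=3>1 -> COPY to pp4. 5 ppages; refcounts: pp0:2 pp1:3 pp2:2 pp3:1 pp4:1
Op 7: write(P2, v1, 177). refcount(pp1)=3>1 -> COPY to pp5. 6 ppages; refcounts: pp0:2 pp1:2 pp2:2 pp3:1 pp4:1 pp5:1

Answer: 2 2 2 1 1 1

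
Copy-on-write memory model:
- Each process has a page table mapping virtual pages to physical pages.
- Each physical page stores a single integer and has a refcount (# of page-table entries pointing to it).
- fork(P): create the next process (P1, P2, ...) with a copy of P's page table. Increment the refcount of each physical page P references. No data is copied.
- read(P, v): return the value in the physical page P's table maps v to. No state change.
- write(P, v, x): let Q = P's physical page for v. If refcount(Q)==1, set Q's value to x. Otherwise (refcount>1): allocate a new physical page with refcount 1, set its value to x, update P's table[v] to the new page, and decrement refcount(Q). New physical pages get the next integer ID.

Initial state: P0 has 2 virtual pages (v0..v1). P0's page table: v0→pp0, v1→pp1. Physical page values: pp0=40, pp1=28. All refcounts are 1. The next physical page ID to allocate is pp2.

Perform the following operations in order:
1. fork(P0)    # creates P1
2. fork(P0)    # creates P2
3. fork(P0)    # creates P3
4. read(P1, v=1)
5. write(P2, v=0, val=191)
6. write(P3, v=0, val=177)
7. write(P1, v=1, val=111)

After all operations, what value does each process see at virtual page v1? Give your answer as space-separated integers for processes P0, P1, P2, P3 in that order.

Answer: 28 111 28 28

Derivation:
Op 1: fork(P0) -> P1. 2 ppages; refcounts: pp0:2 pp1:2
Op 2: fork(P0) -> P2. 2 ppages; refcounts: pp0:3 pp1:3
Op 3: fork(P0) -> P3. 2 ppages; refcounts: pp0:4 pp1:4
Op 4: read(P1, v1) -> 28. No state change.
Op 5: write(P2, v0, 191). refcount(pp0)=4>1 -> COPY to pp2. 3 ppages; refcounts: pp0:3 pp1:4 pp2:1
Op 6: write(P3, v0, 177). refcount(pp0)=3>1 -> COPY to pp3. 4 ppages; refcounts: pp0:2 pp1:4 pp2:1 pp3:1
Op 7: write(P1, v1, 111). refcount(pp1)=4>1 -> COPY to pp4. 5 ppages; refcounts: pp0:2 pp1:3 pp2:1 pp3:1 pp4:1
P0: v1 -> pp1 = 28
P1: v1 -> pp4 = 111
P2: v1 -> pp1 = 28
P3: v1 -> pp1 = 28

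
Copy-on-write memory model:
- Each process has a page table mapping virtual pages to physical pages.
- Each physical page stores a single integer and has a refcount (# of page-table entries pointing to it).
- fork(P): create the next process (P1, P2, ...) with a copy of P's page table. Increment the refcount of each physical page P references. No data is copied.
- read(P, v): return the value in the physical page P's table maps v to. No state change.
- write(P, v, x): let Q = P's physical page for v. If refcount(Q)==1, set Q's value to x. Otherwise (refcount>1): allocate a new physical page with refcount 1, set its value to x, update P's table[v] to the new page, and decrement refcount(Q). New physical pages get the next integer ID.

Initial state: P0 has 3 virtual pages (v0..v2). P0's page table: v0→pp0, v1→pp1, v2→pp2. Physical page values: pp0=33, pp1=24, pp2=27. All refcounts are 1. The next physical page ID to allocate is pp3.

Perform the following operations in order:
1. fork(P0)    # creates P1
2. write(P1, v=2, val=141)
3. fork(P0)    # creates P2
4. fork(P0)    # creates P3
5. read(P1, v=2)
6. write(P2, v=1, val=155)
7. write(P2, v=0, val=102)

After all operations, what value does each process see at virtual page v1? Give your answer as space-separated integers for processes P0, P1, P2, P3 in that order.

Answer: 24 24 155 24

Derivation:
Op 1: fork(P0) -> P1. 3 ppages; refcounts: pp0:2 pp1:2 pp2:2
Op 2: write(P1, v2, 141). refcount(pp2)=2>1 -> COPY to pp3. 4 ppages; refcounts: pp0:2 pp1:2 pp2:1 pp3:1
Op 3: fork(P0) -> P2. 4 ppages; refcounts: pp0:3 pp1:3 pp2:2 pp3:1
Op 4: fork(P0) -> P3. 4 ppages; refcounts: pp0:4 pp1:4 pp2:3 pp3:1
Op 5: read(P1, v2) -> 141. No state change.
Op 6: write(P2, v1, 155). refcount(pp1)=4>1 -> COPY to pp4. 5 ppages; refcounts: pp0:4 pp1:3 pp2:3 pp3:1 pp4:1
Op 7: write(P2, v0, 102). refcount(pp0)=4>1 -> COPY to pp5. 6 ppages; refcounts: pp0:3 pp1:3 pp2:3 pp3:1 pp4:1 pp5:1
P0: v1 -> pp1 = 24
P1: v1 -> pp1 = 24
P2: v1 -> pp4 = 155
P3: v1 -> pp1 = 24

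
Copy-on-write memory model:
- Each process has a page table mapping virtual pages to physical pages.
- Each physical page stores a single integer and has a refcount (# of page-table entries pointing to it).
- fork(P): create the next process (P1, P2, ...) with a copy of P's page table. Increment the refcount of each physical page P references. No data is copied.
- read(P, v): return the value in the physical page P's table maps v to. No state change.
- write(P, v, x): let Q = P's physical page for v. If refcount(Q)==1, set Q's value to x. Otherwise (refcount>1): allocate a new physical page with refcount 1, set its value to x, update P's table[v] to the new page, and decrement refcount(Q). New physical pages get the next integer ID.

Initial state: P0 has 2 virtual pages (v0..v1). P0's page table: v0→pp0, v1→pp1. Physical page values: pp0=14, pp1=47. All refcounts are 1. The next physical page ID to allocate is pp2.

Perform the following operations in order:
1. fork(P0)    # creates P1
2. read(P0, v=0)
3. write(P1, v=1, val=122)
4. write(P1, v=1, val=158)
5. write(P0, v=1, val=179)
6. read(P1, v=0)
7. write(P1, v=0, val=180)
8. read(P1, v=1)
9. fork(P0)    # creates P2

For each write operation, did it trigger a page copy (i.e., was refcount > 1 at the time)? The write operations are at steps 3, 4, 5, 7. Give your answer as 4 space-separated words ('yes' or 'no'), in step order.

Op 1: fork(P0) -> P1. 2 ppages; refcounts: pp0:2 pp1:2
Op 2: read(P0, v0) -> 14. No state change.
Op 3: write(P1, v1, 122). refcount(pp1)=2>1 -> COPY to pp2. 3 ppages; refcounts: pp0:2 pp1:1 pp2:1
Op 4: write(P1, v1, 158). refcount(pp2)=1 -> write in place. 3 ppages; refcounts: pp0:2 pp1:1 pp2:1
Op 5: write(P0, v1, 179). refcount(pp1)=1 -> write in place. 3 ppages; refcounts: pp0:2 pp1:1 pp2:1
Op 6: read(P1, v0) -> 14. No state change.
Op 7: write(P1, v0, 180). refcount(pp0)=2>1 -> COPY to pp3. 4 ppages; refcounts: pp0:1 pp1:1 pp2:1 pp3:1
Op 8: read(P1, v1) -> 158. No state change.
Op 9: fork(P0) -> P2. 4 ppages; refcounts: pp0:2 pp1:2 pp2:1 pp3:1

yes no no yes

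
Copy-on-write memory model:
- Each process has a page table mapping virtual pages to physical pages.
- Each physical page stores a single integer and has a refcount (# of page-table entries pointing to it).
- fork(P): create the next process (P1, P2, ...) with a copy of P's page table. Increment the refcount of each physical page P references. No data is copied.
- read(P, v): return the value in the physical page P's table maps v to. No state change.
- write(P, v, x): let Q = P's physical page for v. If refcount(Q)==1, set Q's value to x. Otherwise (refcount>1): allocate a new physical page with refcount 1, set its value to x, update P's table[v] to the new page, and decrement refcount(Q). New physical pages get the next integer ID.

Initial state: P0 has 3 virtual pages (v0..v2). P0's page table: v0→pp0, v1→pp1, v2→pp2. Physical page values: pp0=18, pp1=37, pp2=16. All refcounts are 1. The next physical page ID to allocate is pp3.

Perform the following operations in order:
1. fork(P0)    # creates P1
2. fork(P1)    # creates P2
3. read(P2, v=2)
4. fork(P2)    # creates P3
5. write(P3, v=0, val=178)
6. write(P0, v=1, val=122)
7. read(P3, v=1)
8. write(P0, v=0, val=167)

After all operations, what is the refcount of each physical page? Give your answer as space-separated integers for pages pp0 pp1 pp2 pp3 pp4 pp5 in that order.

Op 1: fork(P0) -> P1. 3 ppages; refcounts: pp0:2 pp1:2 pp2:2
Op 2: fork(P1) -> P2. 3 ppages; refcounts: pp0:3 pp1:3 pp2:3
Op 3: read(P2, v2) -> 16. No state change.
Op 4: fork(P2) -> P3. 3 ppages; refcounts: pp0:4 pp1:4 pp2:4
Op 5: write(P3, v0, 178). refcount(pp0)=4>1 -> COPY to pp3. 4 ppages; refcounts: pp0:3 pp1:4 pp2:4 pp3:1
Op 6: write(P0, v1, 122). refcount(pp1)=4>1 -> COPY to pp4. 5 ppages; refcounts: pp0:3 pp1:3 pp2:4 pp3:1 pp4:1
Op 7: read(P3, v1) -> 37. No state change.
Op 8: write(P0, v0, 167). refcount(pp0)=3>1 -> COPY to pp5. 6 ppages; refcounts: pp0:2 pp1:3 pp2:4 pp3:1 pp4:1 pp5:1

Answer: 2 3 4 1 1 1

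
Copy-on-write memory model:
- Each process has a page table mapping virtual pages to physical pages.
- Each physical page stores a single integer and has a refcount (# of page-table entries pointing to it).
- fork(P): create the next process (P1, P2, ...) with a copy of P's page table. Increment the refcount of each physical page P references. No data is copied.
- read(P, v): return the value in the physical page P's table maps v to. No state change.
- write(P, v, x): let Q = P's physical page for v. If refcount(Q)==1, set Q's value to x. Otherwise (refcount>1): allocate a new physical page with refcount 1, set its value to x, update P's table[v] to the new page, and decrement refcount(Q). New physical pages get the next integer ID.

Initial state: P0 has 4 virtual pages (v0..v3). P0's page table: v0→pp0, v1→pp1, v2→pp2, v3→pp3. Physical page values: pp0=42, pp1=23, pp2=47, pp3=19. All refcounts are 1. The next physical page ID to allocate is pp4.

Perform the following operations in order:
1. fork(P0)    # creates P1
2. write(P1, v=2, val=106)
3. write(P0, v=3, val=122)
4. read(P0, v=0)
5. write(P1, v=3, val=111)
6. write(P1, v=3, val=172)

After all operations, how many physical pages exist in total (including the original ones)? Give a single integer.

Answer: 6

Derivation:
Op 1: fork(P0) -> P1. 4 ppages; refcounts: pp0:2 pp1:2 pp2:2 pp3:2
Op 2: write(P1, v2, 106). refcount(pp2)=2>1 -> COPY to pp4. 5 ppages; refcounts: pp0:2 pp1:2 pp2:1 pp3:2 pp4:1
Op 3: write(P0, v3, 122). refcount(pp3)=2>1 -> COPY to pp5. 6 ppages; refcounts: pp0:2 pp1:2 pp2:1 pp3:1 pp4:1 pp5:1
Op 4: read(P0, v0) -> 42. No state change.
Op 5: write(P1, v3, 111). refcount(pp3)=1 -> write in place. 6 ppages; refcounts: pp0:2 pp1:2 pp2:1 pp3:1 pp4:1 pp5:1
Op 6: write(P1, v3, 172). refcount(pp3)=1 -> write in place. 6 ppages; refcounts: pp0:2 pp1:2 pp2:1 pp3:1 pp4:1 pp5:1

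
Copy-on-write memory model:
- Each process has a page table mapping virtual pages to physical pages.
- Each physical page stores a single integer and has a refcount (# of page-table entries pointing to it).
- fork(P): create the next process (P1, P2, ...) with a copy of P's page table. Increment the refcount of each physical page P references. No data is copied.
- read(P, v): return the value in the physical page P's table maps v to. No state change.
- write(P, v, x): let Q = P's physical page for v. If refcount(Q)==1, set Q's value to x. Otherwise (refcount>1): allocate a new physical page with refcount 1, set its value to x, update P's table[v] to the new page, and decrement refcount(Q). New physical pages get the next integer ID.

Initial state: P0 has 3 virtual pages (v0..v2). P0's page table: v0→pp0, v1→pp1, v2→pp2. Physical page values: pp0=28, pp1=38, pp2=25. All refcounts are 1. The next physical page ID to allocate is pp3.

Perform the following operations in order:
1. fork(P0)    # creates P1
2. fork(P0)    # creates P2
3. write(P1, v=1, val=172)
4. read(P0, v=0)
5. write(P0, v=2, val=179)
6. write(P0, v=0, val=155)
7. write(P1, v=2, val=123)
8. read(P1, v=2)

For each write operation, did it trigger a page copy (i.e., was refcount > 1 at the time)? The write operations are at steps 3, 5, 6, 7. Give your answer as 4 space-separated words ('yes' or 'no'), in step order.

Op 1: fork(P0) -> P1. 3 ppages; refcounts: pp0:2 pp1:2 pp2:2
Op 2: fork(P0) -> P2. 3 ppages; refcounts: pp0:3 pp1:3 pp2:3
Op 3: write(P1, v1, 172). refcount(pp1)=3>1 -> COPY to pp3. 4 ppages; refcounts: pp0:3 pp1:2 pp2:3 pp3:1
Op 4: read(P0, v0) -> 28. No state change.
Op 5: write(P0, v2, 179). refcount(pp2)=3>1 -> COPY to pp4. 5 ppages; refcounts: pp0:3 pp1:2 pp2:2 pp3:1 pp4:1
Op 6: write(P0, v0, 155). refcount(pp0)=3>1 -> COPY to pp5. 6 ppages; refcounts: pp0:2 pp1:2 pp2:2 pp3:1 pp4:1 pp5:1
Op 7: write(P1, v2, 123). refcount(pp2)=2>1 -> COPY to pp6. 7 ppages; refcounts: pp0:2 pp1:2 pp2:1 pp3:1 pp4:1 pp5:1 pp6:1
Op 8: read(P1, v2) -> 123. No state change.

yes yes yes yes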